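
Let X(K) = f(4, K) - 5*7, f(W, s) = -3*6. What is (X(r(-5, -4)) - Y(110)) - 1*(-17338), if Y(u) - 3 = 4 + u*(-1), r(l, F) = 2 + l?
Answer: 17388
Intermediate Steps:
f(W, s) = -18
X(K) = -53 (X(K) = -18 - 5*7 = -18 - 35 = -53)
Y(u) = 7 - u (Y(u) = 3 + (4 + u*(-1)) = 3 + (4 - u) = 7 - u)
(X(r(-5, -4)) - Y(110)) - 1*(-17338) = (-53 - (7 - 1*110)) - 1*(-17338) = (-53 - (7 - 110)) + 17338 = (-53 - 1*(-103)) + 17338 = (-53 + 103) + 17338 = 50 + 17338 = 17388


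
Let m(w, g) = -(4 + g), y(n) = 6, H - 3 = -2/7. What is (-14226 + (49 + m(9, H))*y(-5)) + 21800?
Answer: 54794/7 ≈ 7827.7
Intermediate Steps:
H = 19/7 (H = 3 - 2/7 = 19/7 ≈ 2.7143)
m(w, g) = -4 - g
(-14226 + (49 + m(9, H))*y(-5)) + 21800 = (-14226 + (49 + (-4 - 1*19/7))*6) + 21800 = (-14226 + (49 + (-4 - 19/7))*6) + 21800 = (-14226 + (49 - 47/7)*6) + 21800 = (-14226 + (296/7)*6) + 21800 = (-14226 + 1776/7) + 21800 = -97806/7 + 21800 = 54794/7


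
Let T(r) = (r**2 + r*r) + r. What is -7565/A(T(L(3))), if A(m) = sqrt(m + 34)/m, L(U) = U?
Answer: -31773*sqrt(55)/11 ≈ -21421.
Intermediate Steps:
T(r) = r + 2*r**2 (T(r) = (r**2 + r**2) + r = 2*r**2 + r = r + 2*r**2)
A(m) = sqrt(34 + m)/m
-7565/A(T(L(3))) = -7565*3*(1 + 2*3)/sqrt(34 + 3*(1 + 2*3)) = -7565*3*(1 + 6)/sqrt(34 + 3*(1 + 6)) = -7565*21/sqrt(34 + 3*7) = -7565*21/sqrt(34 + 21) = -7565*21*sqrt(55)/55 = -31773*sqrt(55)/11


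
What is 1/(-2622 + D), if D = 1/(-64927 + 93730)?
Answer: -28803/75521465 ≈ -0.00038139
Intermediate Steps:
D = 1/28803 ≈ 3.4719e-5
1/(-2622 + D) = 1/(-2622 + 1/28803) = 1/(-75521465/28803) = -28803/75521465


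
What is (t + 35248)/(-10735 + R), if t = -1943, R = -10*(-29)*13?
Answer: -6661/1393 ≈ -4.7818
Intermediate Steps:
R = 3770 (R = 290*13 = 3770)
(t + 35248)/(-10735 + R) = (-1943 + 35248)/(-10735 + 3770) = 33305/(-6965) = 33305*(-1/6965) = -6661/1393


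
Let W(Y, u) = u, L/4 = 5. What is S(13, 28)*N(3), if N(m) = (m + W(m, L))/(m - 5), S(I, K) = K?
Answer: -322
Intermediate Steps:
L = 20 (L = 4*5 = 20)
N(m) = (20 + m)/(-5 + m) (N(m) = (m + 20)/(m - 5) = (20 + m)/(-5 + m))
S(13, 28)*N(3) = 28*((20 + 3)/(-5 + 3)) = 28*(23/(-2)) = 28*(-1/2*23) = 28*(-23/2) = -322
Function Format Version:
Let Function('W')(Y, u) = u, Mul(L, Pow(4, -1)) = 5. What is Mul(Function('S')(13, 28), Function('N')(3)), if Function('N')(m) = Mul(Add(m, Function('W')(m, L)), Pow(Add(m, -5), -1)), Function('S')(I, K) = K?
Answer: -322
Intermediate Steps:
L = 20 (L = Mul(4, 5) = 20)
Function('N')(m) = Mul(Pow(Add(-5, m), -1), Add(20, m)) (Function('N')(m) = Mul(Add(m, 20), Pow(Add(m, -5), -1)) = Mul(Add(20, m), Pow(Add(-5, m), -1)) = Mul(Pow(Add(-5, m), -1), Add(20, m)))
Mul(Function('S')(13, 28), Function('N')(3)) = Mul(28, Mul(Pow(Add(-5, 3), -1), Add(20, 3))) = Mul(28, Mul(Pow(-2, -1), 23)) = Mul(28, Mul(Rational(-1, 2), 23)) = Mul(28, Rational(-23, 2)) = -322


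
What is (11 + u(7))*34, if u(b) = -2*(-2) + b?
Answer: 748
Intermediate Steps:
u(b) = 4 + b
(11 + u(7))*34 = (11 + (4 + 7))*34 = (11 + 11)*34 = 22*34 = 748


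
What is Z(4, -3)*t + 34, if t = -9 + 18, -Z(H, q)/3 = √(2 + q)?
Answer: 34 - 27*I ≈ 34.0 - 27.0*I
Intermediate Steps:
Z(H, q) = -3*√(2 + q)
t = 9
Z(4, -3)*t + 34 = -3*√(2 - 3)*9 + 34 = -3*I*9 + 34 = -27*I + 34 = 34 - 27*I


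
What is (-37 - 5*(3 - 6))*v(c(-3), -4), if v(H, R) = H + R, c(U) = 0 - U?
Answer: 22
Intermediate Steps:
c(U) = -U
(-37 - 5*(3 - 6))*v(c(-3), -4) = (-37 - 5*(3 - 6))*(-1*(-3) - 4) = (-37 - 5*(-3))*(3 - 4) = (-37 + 15)*(-1) = -22*(-1) = 22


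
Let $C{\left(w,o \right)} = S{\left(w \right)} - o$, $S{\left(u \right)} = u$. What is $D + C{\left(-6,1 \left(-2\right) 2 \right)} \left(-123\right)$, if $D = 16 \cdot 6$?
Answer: $342$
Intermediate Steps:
$C{\left(w,o \right)} = w - o$
$D = 96$
$D + C{\left(-6,1 \left(-2\right) 2 \right)} \left(-123\right) = 96 + \left(-6 - 1 \left(-2\right) 2\right) \left(-123\right) = 96 + \left(-6 - \left(-2\right) 2\right) \left(-123\right) = 96 + \left(-6 - -4\right) \left(-123\right) = 96 + \left(-6 + 4\right) \left(-123\right) = 96 - -246 = 96 + 246 = 342$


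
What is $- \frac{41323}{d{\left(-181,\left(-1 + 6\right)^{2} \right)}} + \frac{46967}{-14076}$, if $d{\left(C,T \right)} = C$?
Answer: $\frac{573161521}{2547756} \approx 224.97$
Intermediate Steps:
$- \frac{41323}{d{\left(-181,\left(-1 + 6\right)^{2} \right)}} + \frac{46967}{-14076} = - \frac{41323}{-181} + \frac{46967}{-14076} = \left(-41323\right) \left(- \frac{1}{181}\right) + 46967 \left(- \frac{1}{14076}\right) = \frac{41323}{181} - \frac{46967}{14076} = \frac{573161521}{2547756}$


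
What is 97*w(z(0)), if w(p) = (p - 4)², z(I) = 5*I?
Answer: 1552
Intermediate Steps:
w(p) = (-4 + p)²
97*w(z(0)) = 97*(-4 + 5*0)² = 97*(-4 + 0)² = 97*(-4)² = 97*16 = 1552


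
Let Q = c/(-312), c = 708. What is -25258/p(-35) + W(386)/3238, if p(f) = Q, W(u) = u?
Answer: 1063221639/95521 ≈ 11131.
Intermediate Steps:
Q = -59/26 (Q = 708/(-312) = 708*(-1/312) = -59/26 ≈ -2.2692)
p(f) = -59/26
-25258/p(-35) + W(386)/3238 = -25258/(-59/26) + 386/3238 = -25258*(-26/59) + 386*(1/3238) = 656708/59 + 193/1619 = 1063221639/95521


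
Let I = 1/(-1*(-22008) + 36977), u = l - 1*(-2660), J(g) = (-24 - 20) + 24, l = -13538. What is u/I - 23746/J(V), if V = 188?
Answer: -6416376427/10 ≈ -6.4164e+8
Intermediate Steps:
J(g) = -20 (J(g) = -44 + 24 = -20)
u = -10878 (u = -13538 - 1*(-2660) = -13538 + 2660 = -10878)
I = 1/58985 (I = 1/(22008 + 36977) = 1/58985 ≈ 1.6953e-5)
u/I - 23746/J(V) = -10878/1/58985 - 23746/(-20) = -10878*58985 - 23746*(-1/20) = -641638830 + 11873/10 = -6416376427/10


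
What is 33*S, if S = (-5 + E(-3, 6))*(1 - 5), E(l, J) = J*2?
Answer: -924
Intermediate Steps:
E(l, J) = 2*J
S = -28 (S = (-5 + 2*6)*(1 - 5) = (-5 + 12)*(-4) = 7*(-4) = -28)
33*S = 33*(-28) = -924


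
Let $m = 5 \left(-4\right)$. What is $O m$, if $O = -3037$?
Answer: $60740$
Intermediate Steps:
$m = -20$
$O m = \left(-3037\right) \left(-20\right) = 60740$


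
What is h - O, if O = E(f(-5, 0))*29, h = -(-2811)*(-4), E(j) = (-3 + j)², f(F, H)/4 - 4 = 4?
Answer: -35633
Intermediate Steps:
f(F, H) = 32 (f(F, H) = 16 + 4*4 = 16 + 16 = 32)
h = -11244 (h = -1*11244 = -11244)
O = 24389 (O = (-3 + 32)²*29 = 29²*29 = 841*29 = 24389)
h - O = -11244 - 1*24389 = -11244 - 24389 = -35633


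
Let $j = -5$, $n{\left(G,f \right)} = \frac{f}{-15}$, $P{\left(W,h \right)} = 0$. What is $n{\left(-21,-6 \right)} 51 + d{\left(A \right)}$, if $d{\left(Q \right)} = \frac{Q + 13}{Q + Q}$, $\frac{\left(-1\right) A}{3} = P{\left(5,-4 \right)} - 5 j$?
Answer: $\frac{1561}{75} \approx 20.813$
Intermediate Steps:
$n{\left(G,f \right)} = - \frac{f}{15}$ ($n{\left(G,f \right)} = f \left(- \frac{1}{15}\right) = - \frac{f}{15}$)
$A = -75$ ($A = - 3 \left(0 - -25\right) = - 3 \left(0 + 25\right) = \left(-3\right) 25 = -75$)
$d{\left(Q \right)} = \frac{13 + Q}{2 Q}$
$n{\left(-21,-6 \right)} 51 + d{\left(A \right)} = \left(- \frac{1}{15}\right) \left(-6\right) 51 + \frac{13 - 75}{2 \left(-75\right)} = \frac{2}{5} \cdot 51 + \frac{1}{2} \left(- \frac{1}{75}\right) \left(-62\right) = \frac{102}{5} + \frac{31}{75} = \frac{1561}{75}$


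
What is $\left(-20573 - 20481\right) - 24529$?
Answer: $-65583$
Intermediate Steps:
$\left(-20573 - 20481\right) - 24529 = -41054 - 24529 = -65583$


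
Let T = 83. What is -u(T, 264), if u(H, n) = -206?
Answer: 206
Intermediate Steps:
-u(T, 264) = -1*(-206) = 206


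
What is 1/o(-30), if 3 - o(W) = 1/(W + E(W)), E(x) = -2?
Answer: 32/97 ≈ 0.32990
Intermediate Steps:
o(W) = 3 - 1/(-2 + W) (o(W) = 3 - 1/(W - 2) = 3 - 1/(-2 + W))
1/o(-30) = 1/((-7 + 3*(-30))/(-2 - 30)) = 1/((-7 - 90)/(-32)) = 1/(-1/32*(-97)) = 1/(97/32) = 32/97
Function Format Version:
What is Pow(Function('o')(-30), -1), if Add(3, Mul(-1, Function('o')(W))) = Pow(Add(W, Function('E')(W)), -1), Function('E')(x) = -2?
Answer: Rational(32, 97) ≈ 0.32990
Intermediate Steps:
Function('o')(W) = Add(3, Mul(-1, Pow(Add(-2, W), -1))) (Function('o')(W) = Add(3, Mul(-1, Pow(Add(W, -2), -1))) = Add(3, Mul(-1, Pow(Add(-2, W), -1))))
Pow(Function('o')(-30), -1) = Pow(Mul(Pow(Add(-2, -30), -1), Add(-7, Mul(3, -30))), -1) = Pow(Mul(Pow(-32, -1), Add(-7, -90)), -1) = Pow(Mul(Rational(-1, 32), -97), -1) = Pow(Rational(97, 32), -1) = Rational(32, 97)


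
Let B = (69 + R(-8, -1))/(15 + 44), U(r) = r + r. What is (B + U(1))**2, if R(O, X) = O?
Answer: 32041/3481 ≈ 9.2045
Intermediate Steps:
U(r) = 2*r
B = 61/59 (B = (69 - 8)/(15 + 44) = 61/59 ≈ 1.0339)
(B + U(1))**2 = (61/59 + 2*1)**2 = (61/59 + 2)**2 = (179/59)**2 = 32041/3481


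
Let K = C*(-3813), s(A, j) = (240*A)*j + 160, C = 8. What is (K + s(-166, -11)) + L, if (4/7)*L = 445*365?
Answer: 2768559/4 ≈ 6.9214e+5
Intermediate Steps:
s(A, j) = 160 + 240*A*j (s(A, j) = 240*A*j + 160 = 160 + 240*A*j)
L = 1136975/4 (L = 7*(445*365)/4 = (7/4)*162425 = 1136975/4 ≈ 2.8424e+5)
K = -30504 (K = 8*(-3813) = -30504)
(K + s(-166, -11)) + L = (-30504 + (160 + 240*(-166)*(-11))) + 1136975/4 = (-30504 + (160 + 438240)) + 1136975/4 = (-30504 + 438400) + 1136975/4 = 407896 + 1136975/4 = 2768559/4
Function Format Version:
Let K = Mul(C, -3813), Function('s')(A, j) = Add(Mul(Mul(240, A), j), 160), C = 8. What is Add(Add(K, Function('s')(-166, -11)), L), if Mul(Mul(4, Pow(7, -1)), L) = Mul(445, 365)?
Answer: Rational(2768559, 4) ≈ 6.9214e+5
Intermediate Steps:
Function('s')(A, j) = Add(160, Mul(240, A, j)) (Function('s')(A, j) = Add(Mul(240, A, j), 160) = Add(160, Mul(240, A, j)))
L = Rational(1136975, 4) (L = Mul(Rational(7, 4), Mul(445, 365)) = Mul(Rational(7, 4), 162425) = Rational(1136975, 4) ≈ 2.8424e+5)
K = -30504 (K = Mul(8, -3813) = -30504)
Add(Add(K, Function('s')(-166, -11)), L) = Add(Add(-30504, Add(160, Mul(240, -166, -11))), Rational(1136975, 4)) = Add(Add(-30504, Add(160, 438240)), Rational(1136975, 4)) = Add(Add(-30504, 438400), Rational(1136975, 4)) = Add(407896, Rational(1136975, 4)) = Rational(2768559, 4)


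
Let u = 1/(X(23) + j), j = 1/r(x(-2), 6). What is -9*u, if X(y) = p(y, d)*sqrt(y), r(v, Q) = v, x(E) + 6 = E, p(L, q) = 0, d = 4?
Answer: 72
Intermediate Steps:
x(E) = -6 + E
X(y) = 0 (X(y) = 0*sqrt(y) = 0)
j = -1/8 (j = 1/(-6 - 2) = 1/(-8) = -1/8 ≈ -0.12500)
u = -8 (u = 1/(0 - 1/8) = 1/(-1/8) = -8)
-9*u = -9*(-8) = 72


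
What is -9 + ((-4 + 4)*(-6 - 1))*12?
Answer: -9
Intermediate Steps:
-9 + ((-4 + 4)*(-6 - 1))*12 = -9 + (0*(-7))*12 = -9 + 0*12 = -9 + 0 = -9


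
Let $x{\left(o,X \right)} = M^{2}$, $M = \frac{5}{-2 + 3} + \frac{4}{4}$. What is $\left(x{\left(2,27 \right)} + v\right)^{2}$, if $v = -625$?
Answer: $346921$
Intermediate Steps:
$M = 6$ ($M = \frac{5}{1} + 4 \cdot \frac{1}{4} = 5 \cdot 1 + 1 = 5 + 1 = 6$)
$x{\left(o,X \right)} = 36$ ($x{\left(o,X \right)} = 6^{2} = 36$)
$\left(x{\left(2,27 \right)} + v\right)^{2} = \left(36 - 625\right)^{2} = \left(-589\right)^{2} = 346921$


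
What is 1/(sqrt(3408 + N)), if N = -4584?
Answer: -I*sqrt(6)/84 ≈ -0.029161*I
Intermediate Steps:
1/(sqrt(3408 + N)) = 1/(sqrt(3408 - 4584)) = 1/(sqrt(-1176)) = 1/(14*I*sqrt(6)) = -I*sqrt(6)/84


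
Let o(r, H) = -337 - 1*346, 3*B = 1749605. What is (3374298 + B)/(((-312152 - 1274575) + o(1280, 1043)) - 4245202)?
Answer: -11872499/17497836 ≈ -0.67851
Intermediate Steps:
B = 1749605/3 (B = (⅓)*1749605 = 1749605/3 ≈ 5.8320e+5)
o(r, H) = -683 (o(r, H) = -337 - 346 = -683)
(3374298 + B)/(((-312152 - 1274575) + o(1280, 1043)) - 4245202) = (3374298 + 1749605/3)/(((-312152 - 1274575) - 683) - 4245202) = 11872499/(3*((-1586727 - 683) - 4245202)) = 11872499/(3*(-1587410 - 4245202)) = (11872499/3)/(-5832612) = (11872499/3)*(-1/5832612) = -11872499/17497836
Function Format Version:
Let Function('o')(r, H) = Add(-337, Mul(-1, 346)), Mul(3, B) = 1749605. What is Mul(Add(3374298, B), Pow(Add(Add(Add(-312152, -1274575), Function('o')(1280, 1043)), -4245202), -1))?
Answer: Rational(-11872499, 17497836) ≈ -0.67851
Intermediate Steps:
B = Rational(1749605, 3) (B = Mul(Rational(1, 3), 1749605) = Rational(1749605, 3) ≈ 5.8320e+5)
Function('o')(r, H) = -683 (Function('o')(r, H) = Add(-337, -346) = -683)
Mul(Add(3374298, B), Pow(Add(Add(Add(-312152, -1274575), Function('o')(1280, 1043)), -4245202), -1)) = Mul(Add(3374298, Rational(1749605, 3)), Pow(Add(Add(Add(-312152, -1274575), -683), -4245202), -1)) = Mul(Rational(11872499, 3), Pow(Add(Add(-1586727, -683), -4245202), -1)) = Mul(Rational(11872499, 3), Pow(Add(-1587410, -4245202), -1)) = Mul(Rational(11872499, 3), Pow(-5832612, -1)) = Mul(Rational(11872499, 3), Rational(-1, 5832612)) = Rational(-11872499, 17497836)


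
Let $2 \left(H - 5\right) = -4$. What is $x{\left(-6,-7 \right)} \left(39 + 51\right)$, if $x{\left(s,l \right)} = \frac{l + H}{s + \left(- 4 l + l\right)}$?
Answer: $-24$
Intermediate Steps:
$H = 3$ ($H = 5 + \frac{1}{2} \left(-4\right) = 5 - 2 = 3$)
$x{\left(s,l \right)} = \frac{3 + l}{s - 3 l}$ ($x{\left(s,l \right)} = \frac{l + 3}{s + \left(- 4 l + l\right)} = \frac{3 + l}{s - 3 l}$)
$x{\left(-6,-7 \right)} \left(39 + 51\right) = \frac{3 - 7}{-6 - -21} \left(39 + 51\right) = \frac{1}{-6 + 21} \left(-4\right) 90 = \frac{1}{15} \left(-4\right) 90 = \left(- \frac{4}{15}\right) 90 = -24$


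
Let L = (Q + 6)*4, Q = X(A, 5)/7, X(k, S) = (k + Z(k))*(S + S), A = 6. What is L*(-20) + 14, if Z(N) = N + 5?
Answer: -16862/7 ≈ -2408.9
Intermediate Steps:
Z(N) = 5 + N
X(k, S) = 2*S*(5 + 2*k) (X(k, S) = (k + (5 + k))*(S + S) = (5 + 2*k)*(2*S) = 2*S*(5 + 2*k))
Q = 170/7 (Q = (2*5*(5 + 2*6))/7 = (2*5*(5 + 12))*(⅐) = (2*5*17)*(⅐) = 170*(⅐) = 170/7 ≈ 24.286)
L = 848/7 (L = (170/7 + 6)*4 = (212/7)*4 = 848/7 ≈ 121.14)
L*(-20) + 14 = (848/7)*(-20) + 14 = -16960/7 + 14 = -16862/7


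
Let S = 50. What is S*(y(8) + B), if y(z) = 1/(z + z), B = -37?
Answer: -14775/8 ≈ -1846.9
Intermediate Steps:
y(z) = 1/(2*z)
S*(y(8) + B) = 50*((1/2)/8 - 37) = 50*((1/2)*(1/8) - 37) = 50*(1/16 - 37) = 50*(-591/16) = -14775/8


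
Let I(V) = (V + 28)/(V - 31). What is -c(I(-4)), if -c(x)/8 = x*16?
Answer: -3072/35 ≈ -87.771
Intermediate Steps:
I(V) = (28 + V)/(-31 + V)
c(x) = -128*x (c(x) = -8*x*16 = -128*x)
-c(I(-4)) = -(-128)*(28 - 4)/(-31 - 4) = -(-128)*24/(-35) = -(-128)*(-1/35*24) = -(-128)*(-24)/35 = -1*3072/35 = -3072/35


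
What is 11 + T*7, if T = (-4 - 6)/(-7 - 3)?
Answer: 18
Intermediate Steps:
T = 1 (T = -10/(-10) = -10*(-1/10) = 1)
11 + T*7 = 11 + 1*7 = 11 + 7 = 18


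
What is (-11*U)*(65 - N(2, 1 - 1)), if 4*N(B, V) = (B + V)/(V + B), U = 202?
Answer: -287749/2 ≈ -1.4387e+5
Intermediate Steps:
N(B, V) = ¼ (N(B, V) = ((B + V)/(V + B))/4 = ((B + V)/(B + V))/4 = (¼)*1 = ¼)
(-11*U)*(65 - N(2, 1 - 1)) = (-11*202)*(65 - 1*¼) = -2222*(65 - ¼) = -2222*259/4 = -287749/2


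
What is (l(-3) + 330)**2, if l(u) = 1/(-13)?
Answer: 18395521/169 ≈ 1.0885e+5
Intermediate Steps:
l(u) = -1/13
(l(-3) + 330)**2 = (-1/13 + 330)**2 = (4289/13)**2 = 18395521/169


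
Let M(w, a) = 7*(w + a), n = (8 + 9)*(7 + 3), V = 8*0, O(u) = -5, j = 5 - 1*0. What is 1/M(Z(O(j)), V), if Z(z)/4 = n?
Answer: 1/4760 ≈ 0.00021008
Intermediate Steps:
j = 5 (j = 5 + 0 = 5)
V = 0
n = 170 (n = 17*10 = 170)
Z(z) = 680 (Z(z) = 4*170 = 680)
M(w, a) = 7*a + 7*w (M(w, a) = 7*(a + w) = 7*a + 7*w)
1/M(Z(O(j)), V) = 1/(7*0 + 7*680) = 1/(0 + 4760) = 1/4760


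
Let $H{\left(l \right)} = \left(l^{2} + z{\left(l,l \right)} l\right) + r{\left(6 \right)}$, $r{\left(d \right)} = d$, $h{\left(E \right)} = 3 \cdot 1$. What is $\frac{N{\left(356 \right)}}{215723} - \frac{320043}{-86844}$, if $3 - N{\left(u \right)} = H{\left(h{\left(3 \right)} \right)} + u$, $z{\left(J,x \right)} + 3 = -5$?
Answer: $\frac{23003587251}{6244749404} \approx 3.6837$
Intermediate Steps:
$h{\left(E \right)} = 3$
$z{\left(J,x \right)} = -8$ ($z{\left(J,x \right)} = -3 - 5 = -8$)
$H{\left(l \right)} = 6 + l^{2} - 8 l$ ($H{\left(l \right)} = \left(l^{2} - 8 l\right) + 6 = 6 + l^{2} - 8 l$)
$N{\left(u \right)} = 12 - u$ ($N{\left(u \right)} = 3 - \left(\left(6 + 3^{2} - 24\right) + u\right) = 3 - \left(\left(6 + 9 - 24\right) + u\right) = 3 - \left(-9 + u\right) = 12 - u$)
$\frac{N{\left(356 \right)}}{215723} - \frac{320043}{-86844} = \frac{12 - 356}{215723} - \frac{320043}{-86844} = \left(12 - 356\right) \frac{1}{215723} - - \frac{106681}{28948} = \left(-344\right) \frac{1}{215723} + \frac{106681}{28948} = - \frac{344}{215723} + \frac{106681}{28948} = \frac{23003587251}{6244749404}$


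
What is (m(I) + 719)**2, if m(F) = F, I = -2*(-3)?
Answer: 525625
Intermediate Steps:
I = 6
(m(I) + 719)**2 = (6 + 719)**2 = 725**2 = 525625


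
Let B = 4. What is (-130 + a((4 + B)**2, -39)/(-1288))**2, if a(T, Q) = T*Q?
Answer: 425101924/25921 ≈ 16400.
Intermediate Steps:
a(T, Q) = Q*T
(-130 + a((4 + B)**2, -39)/(-1288))**2 = (-130 - 39*(4 + 4)**2/(-1288))**2 = (-130 - 39*8**2*(-1/1288))**2 = (-130 - 39*64*(-1/1288))**2 = (-130 - 2496*(-1/1288))**2 = (-130 + 312/161)**2 = (-20618/161)**2 = 425101924/25921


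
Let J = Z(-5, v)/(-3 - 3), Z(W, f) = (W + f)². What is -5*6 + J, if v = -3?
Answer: -122/3 ≈ -40.667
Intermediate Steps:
J = -32/3 (J = (-5 - 3)²/(-3 - 3) = (-8)²/(-6) = -⅙*64 = -32/3 ≈ -10.667)
-5*6 + J = -5*6 - 32/3 = -30 - 32/3 = -122/3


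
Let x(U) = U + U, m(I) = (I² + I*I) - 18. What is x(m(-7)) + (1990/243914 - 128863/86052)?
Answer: 1663512879089/10494643764 ≈ 158.51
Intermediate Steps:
m(I) = -18 + 2*I² (m(I) = (I² + I²) - 18 = 2*I² - 18 = -18 + 2*I²)
x(U) = 2*U
x(m(-7)) + (1990/243914 - 128863/86052) = 2*(-18 + 2*(-7)²) + (1990/243914 - 128863/86052) = 2*(-18 + 2*49) + (1990*(1/243914) - 128863*1/86052) = 2*(-18 + 98) + (995/121957 - 128863/86052) = 2*80 - 15630123151/10494643764 = 160 - 15630123151/10494643764 = 1663512879089/10494643764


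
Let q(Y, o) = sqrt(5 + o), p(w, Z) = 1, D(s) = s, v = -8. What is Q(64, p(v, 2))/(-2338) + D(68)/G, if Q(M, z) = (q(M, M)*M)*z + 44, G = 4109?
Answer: -1558/686203 - 32*sqrt(69)/1169 ≈ -0.22965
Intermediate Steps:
Q(M, z) = 44 + M*z*sqrt(5 + M) (Q(M, z) = (sqrt(5 + M)*M)*z + 44 = (M*sqrt(5 + M))*z + 44 = M*z*sqrt(5 + M) + 44 = 44 + M*z*sqrt(5 + M))
Q(64, p(v, 2))/(-2338) + D(68)/G = (44 + 64*1*sqrt(5 + 64))/(-2338) + 68/4109 = (44 + 64*1*sqrt(69))*(-1/2338) + 68*(1/4109) = (44 + 64*sqrt(69))*(-1/2338) + 68/4109 = (-22/1169 - 32*sqrt(69)/1169) + 68/4109 = -1558/686203 - 32*sqrt(69)/1169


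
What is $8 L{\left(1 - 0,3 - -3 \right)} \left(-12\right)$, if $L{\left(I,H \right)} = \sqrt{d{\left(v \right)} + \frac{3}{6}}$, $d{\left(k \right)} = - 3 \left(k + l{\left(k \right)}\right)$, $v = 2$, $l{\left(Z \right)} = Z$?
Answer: $- 48 i \sqrt{46} \approx - 325.55 i$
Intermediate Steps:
$d{\left(k \right)} = - 6 k$ ($d{\left(k \right)} = - 3 \left(k + k\right) = - 3 \cdot 2 k = - 6 k$)
$L{\left(I,H \right)} = \frac{i \sqrt{46}}{2}$ ($L{\left(I,H \right)} = \sqrt{\left(-6\right) 2 + \frac{3}{6}} = \sqrt{-12 + 3 \cdot \frac{1}{6}} = \sqrt{-12 + \frac{1}{2}} = \sqrt{- \frac{23}{2}} = \frac{i \sqrt{46}}{2}$)
$8 L{\left(1 - 0,3 - -3 \right)} \left(-12\right) = 8 \frac{i \sqrt{46}}{2} \left(-12\right) = 4 i \sqrt{46} \left(-12\right) = - 48 i \sqrt{46}$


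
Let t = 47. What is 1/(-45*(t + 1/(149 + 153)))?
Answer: -302/638775 ≈ -0.00047278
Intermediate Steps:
1/(-45*(t + 1/(149 + 153))) = 1/(-45*(47 + 1/(149 + 153))) = 1/(-45*(47 + 1/302)) = 1/(-45*14195/302) = 1/(-638775/302) = -302/638775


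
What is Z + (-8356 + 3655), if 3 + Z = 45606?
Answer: 40902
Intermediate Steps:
Z = 45603 (Z = -3 + 45606 = 45603)
Z + (-8356 + 3655) = 45603 + (-8356 + 3655) = 45603 - 4701 = 40902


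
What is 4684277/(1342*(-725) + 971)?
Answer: -4684277/971979 ≈ -4.8193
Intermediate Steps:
4684277/(1342*(-725) + 971) = 4684277/(-972950 + 971) = 4684277/(-971979) = 4684277*(-1/971979) = -4684277/971979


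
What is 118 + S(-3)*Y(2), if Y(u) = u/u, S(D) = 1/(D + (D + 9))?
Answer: 355/3 ≈ 118.33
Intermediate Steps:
S(D) = 1/(9 + 2*D) (S(D) = 1/(D + (9 + D)) = 1/(9 + 2*D))
Y(u) = 1
118 + S(-3)*Y(2) = 118 + 1/(9 + 2*(-3)) = 118 + 1/(9 - 6) = 118 + 1/3 = 118 + (⅓)*1 = 118 + ⅓ = 355/3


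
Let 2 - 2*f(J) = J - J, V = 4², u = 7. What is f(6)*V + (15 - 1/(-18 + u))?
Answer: 342/11 ≈ 31.091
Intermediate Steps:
V = 16
f(J) = 1 (f(J) = 1 - (J - J)/2 = 1 - ½*0 = 1 + 0 = 1)
f(6)*V + (15 - 1/(-18 + u)) = 1*16 + (15 - 1/(-18 + 7)) = 16 + (15 - 1/(-11)) = 16 + (15 - 1*(-1/11)) = 16 + (15 + 1/11) = 16 + 166/11 = 342/11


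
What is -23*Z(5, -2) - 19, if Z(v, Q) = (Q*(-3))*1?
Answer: -157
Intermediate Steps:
Z(v, Q) = -3*Q (Z(v, Q) = -3*Q*1 = -3*Q)
-23*Z(5, -2) - 19 = -(-69)*(-2) - 19 = -23*6 - 19 = -138 - 19 = -157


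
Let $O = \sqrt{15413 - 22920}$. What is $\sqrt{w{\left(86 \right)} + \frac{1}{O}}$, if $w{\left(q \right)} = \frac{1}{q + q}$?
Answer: $\frac{\sqrt{2423267107 - 55521772 i \sqrt{7507}}}{645602} \approx 0.096792 - 0.059621 i$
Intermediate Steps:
$w{\left(q \right)} = \frac{1}{2 q}$
$O = i \sqrt{7507}$ ($O = \sqrt{-7507} = i \sqrt{7507} \approx 86.643 i$)
$\sqrt{w{\left(86 \right)} + \frac{1}{O}} = \sqrt{\frac{1}{2 \cdot 86} + \frac{1}{i \sqrt{7507}}} = \sqrt{\frac{1}{2} \cdot \frac{1}{86} - \frac{i \sqrt{7507}}{7507}} = \sqrt{\frac{1}{172} - \frac{i \sqrt{7507}}{7507}}$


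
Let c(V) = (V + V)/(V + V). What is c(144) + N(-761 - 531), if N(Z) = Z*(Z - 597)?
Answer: 2440589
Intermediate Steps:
N(Z) = Z*(-597 + Z)
c(V) = 1 (c(V) = (2*V)/((2*V)) = (2*V)*(1/(2*V)) = 1)
c(144) + N(-761 - 531) = 1 + (-761 - 531)*(-597 + (-761 - 531)) = 1 - 1292*(-597 - 1292) = 1 - 1292*(-1889) = 1 + 2440588 = 2440589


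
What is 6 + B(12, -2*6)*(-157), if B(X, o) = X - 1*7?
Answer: -779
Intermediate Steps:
B(X, o) = -7 + X (B(X, o) = X - 7 = -7 + X)
6 + B(12, -2*6)*(-157) = 6 + (-7 + 12)*(-157) = 6 + 5*(-157) = 6 - 785 = -779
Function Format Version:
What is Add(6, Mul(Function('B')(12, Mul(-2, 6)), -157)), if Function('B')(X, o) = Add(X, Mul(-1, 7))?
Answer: -779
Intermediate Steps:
Function('B')(X, o) = Add(-7, X) (Function('B')(X, o) = Add(X, -7) = Add(-7, X))
Add(6, Mul(Function('B')(12, Mul(-2, 6)), -157)) = Add(6, Mul(Add(-7, 12), -157)) = Add(6, Mul(5, -157)) = Add(6, -785) = -779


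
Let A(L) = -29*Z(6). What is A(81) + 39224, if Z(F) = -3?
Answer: 39311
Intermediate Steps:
A(L) = 87 (A(L) = -29*(-3) = 87)
A(81) + 39224 = 87 + 39224 = 39311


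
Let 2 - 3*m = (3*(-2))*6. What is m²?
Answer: 1444/9 ≈ 160.44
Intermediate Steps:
m = 38/3 (m = ⅔ - 3*(-2)*6/3 = ⅔ - (-2)*6 = ⅔ - ⅓*(-36) = ⅔ + 12 = 38/3 ≈ 12.667)
m² = (38/3)² = 1444/9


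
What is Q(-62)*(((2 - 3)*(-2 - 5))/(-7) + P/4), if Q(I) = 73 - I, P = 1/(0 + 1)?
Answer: -405/4 ≈ -101.25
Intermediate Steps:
P = 1 (P = 1/1 = 1)
Q(-62)*(((2 - 3)*(-2 - 5))/(-7) + P/4) = (73 - 1*(-62))*(((2 - 3)*(-2 - 5))/(-7) + 1/4) = (73 + 62)*(-1*(-7)*(-1/7) + 1*(1/4)) = 135*(7*(-1/7) + 1/4) = 135*(-1 + 1/4) = 135*(-3/4) = -405/4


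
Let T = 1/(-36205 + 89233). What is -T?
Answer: -1/53028 ≈ -1.8858e-5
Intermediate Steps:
T = 1/53028 ≈ 1.8858e-5
-T = -1*1/53028 = -1/53028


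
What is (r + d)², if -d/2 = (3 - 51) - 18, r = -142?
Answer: 100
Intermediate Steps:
d = 132 (d = -2*((3 - 51) - 18) = -2*(-48 - 18) = -2*(-66) = 132)
(r + d)² = (-142 + 132)² = (-10)² = 100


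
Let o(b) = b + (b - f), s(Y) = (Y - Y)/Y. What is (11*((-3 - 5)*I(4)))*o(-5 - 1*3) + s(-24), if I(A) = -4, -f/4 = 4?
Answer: 0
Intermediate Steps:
f = -16 (f = -4*4 = -16)
s(Y) = 0 (s(Y) = 0/Y = 0)
o(b) = 16 + 2*b (o(b) = b + (b - 1*(-16)) = b + (b + 16) = b + (16 + b) = 16 + 2*b)
(11*((-3 - 5)*I(4)))*o(-5 - 1*3) + s(-24) = (11*((-3 - 5)*(-4)))*(16 + 2*(-5 - 1*3)) + 0 = (11*(-8*(-4)))*(16 + 2*(-5 - 3)) + 0 = (11*32)*(16 + 2*(-8)) + 0 = 352*(16 - 16) + 0 = 352*0 + 0 = 0 + 0 = 0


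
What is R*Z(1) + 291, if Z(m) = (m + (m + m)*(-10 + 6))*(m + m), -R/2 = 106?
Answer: 3259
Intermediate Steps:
R = -212 (R = -2*106 = -212)
Z(m) = -14*m² (Z(m) = (m + (2*m)*(-4))*(2*m) = (m - 8*m)*(2*m) = (-7*m)*(2*m) = -14*m²)
R*Z(1) + 291 = -(-2968)*1² + 291 = -(-2968) + 291 = -212*(-14) + 291 = 2968 + 291 = 3259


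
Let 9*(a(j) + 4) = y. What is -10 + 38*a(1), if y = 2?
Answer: -1382/9 ≈ -153.56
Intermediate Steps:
a(j) = -34/9 (a(j) = -4 + (1/9)*2 = -4 + 2/9 = -34/9)
-10 + 38*a(1) = -10 + 38*(-34/9) = -10 - 1292/9 = -1382/9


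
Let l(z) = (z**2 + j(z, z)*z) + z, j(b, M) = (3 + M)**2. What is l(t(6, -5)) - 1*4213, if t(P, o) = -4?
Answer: -4205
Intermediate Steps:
l(z) = z + z**2 + z*(3 + z)**2 (l(z) = (z**2 + (3 + z)**2*z) + z = (z**2 + z*(3 + z)**2) + z = z + z**2 + z*(3 + z)**2)
l(t(6, -5)) - 1*4213 = -4*(1 - 4 + (3 - 4)**2) - 1*4213 = -4*(1 - 4 + (-1)**2) - 4213 = -4*(1 - 4 + 1) - 4213 = -4*(-2) - 4213 = 8 - 4213 = -4205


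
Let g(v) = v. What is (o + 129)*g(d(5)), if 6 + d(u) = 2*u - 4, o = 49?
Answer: 0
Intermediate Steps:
d(u) = -10 + 2*u (d(u) = -6 + (2*u - 4) = -6 + (-4 + 2*u) = -10 + 2*u)
(o + 129)*g(d(5)) = (49 + 129)*(-10 + 2*5) = 178*(-10 + 10) = 178*0 = 0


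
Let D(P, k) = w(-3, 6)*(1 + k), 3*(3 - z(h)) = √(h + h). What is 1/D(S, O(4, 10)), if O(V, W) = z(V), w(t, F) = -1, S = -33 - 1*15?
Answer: -9/34 - 3*√2/68 ≈ -0.32710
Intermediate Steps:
S = -48 (S = -33 - 15 = -48)
z(h) = 3 - √2*√h/3 (z(h) = 3 - √(h + h)/3 = 3 - √2*√h/3)
O(V, W) = 3 - √2*√V/3
D(P, k) = -1 - k (D(P, k) = -(1 + k) = -1 - k)
1/D(S, O(4, 10)) = 1/(-1 - (3 - √2*√4/3)) = 1/(-1 - (3 - ⅓*√2*2)) = 1/(-1 - (3 - 2*√2/3)) = 1/(-1 + (-3 + 2*√2/3)) = 1/(-4 + 2*√2/3)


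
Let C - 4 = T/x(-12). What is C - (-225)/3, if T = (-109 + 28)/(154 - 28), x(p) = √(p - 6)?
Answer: 79 + 3*I*√2/28 ≈ 79.0 + 0.15152*I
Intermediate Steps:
x(p) = √(-6 + p)
T = -9/14 (T = -81/126 = -81*1/126 = -9/14 ≈ -0.64286)
C = 4 + 3*I*√2/28 (C = 4 - 9/(14*√(-6 - 12)) = 4 - 9*(-I*√2/6)/14 = 4 - (-3)*I*√2/28 = 4 + 3*I*√2/28 ≈ 4.0 + 0.15152*I)
C - (-225)/3 = (4 + 3*I*√2/28) - (-225)/3 = (4 + 3*I*√2/28) - 1*(-75) = (4 + 3*I*√2/28) + 75 = 79 + 3*I*√2/28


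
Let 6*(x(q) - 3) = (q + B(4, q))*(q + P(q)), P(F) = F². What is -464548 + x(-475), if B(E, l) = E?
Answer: -18138820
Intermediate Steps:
x(q) = 3 + (4 + q)*(q + q²)/6 (x(q) = 3 + ((q + 4)*(q + q²))/6 = 3 + ((4 + q)*(q + q²))/6 = 3 + (4 + q)*(q + q²)/6)
-464548 + x(-475) = -464548 + (3 + (⅙)*(-475)³ + (⅔)*(-475) + (⅚)*(-475)²) = -464548 + (3 + (⅙)*(-107171875) - 950/3 + (⅚)*225625) = -464548 + (3 - 107171875/6 - 950/3 + 1128125/6) = -464548 - 17674272 = -18138820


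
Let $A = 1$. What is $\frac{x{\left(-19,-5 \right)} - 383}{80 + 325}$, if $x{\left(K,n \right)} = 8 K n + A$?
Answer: $\frac{14}{15} \approx 0.93333$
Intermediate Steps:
$x{\left(K,n \right)} = 1 + 8 K n$ ($x{\left(K,n \right)} = 8 K n + 1 = 1 + 8 K n$)
$\frac{x{\left(-19,-5 \right)} - 383}{80 + 325} = \frac{\left(1 + 8 \left(-19\right) \left(-5\right)\right) - 383}{80 + 325} = \frac{\left(1 + 760\right) - 383}{405} = \left(761 - 383\right) \frac{1}{405} = 378 \cdot \frac{1}{405} = \frac{14}{15}$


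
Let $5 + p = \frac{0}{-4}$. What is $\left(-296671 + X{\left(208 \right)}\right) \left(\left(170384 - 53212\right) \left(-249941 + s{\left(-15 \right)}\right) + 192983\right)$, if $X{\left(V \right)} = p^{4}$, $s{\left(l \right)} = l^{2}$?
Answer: $8662166868411774$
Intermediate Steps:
$p = -5$ ($p = -5 + \frac{0}{-4} = -5 + 0 \left(- \frac{1}{4}\right) = -5 + 0 = -5$)
$X{\left(V \right)} = 625$ ($X{\left(V \right)} = \left(-5\right)^{4} = 625$)
$\left(-296671 + X{\left(208 \right)}\right) \left(\left(170384 - 53212\right) \left(-249941 + s{\left(-15 \right)}\right) + 192983\right) = \left(-296671 + 625\right) \left(\left(170384 - 53212\right) \left(-249941 + \left(-15\right)^{2}\right) + 192983\right) = - 296046 \left(117172 \left(-249941 + 225\right) + 192983\right) = - 296046 \left(117172 \left(-249716\right) + 192983\right) = - 296046 \left(-29259723152 + 192983\right) = \left(-296046\right) \left(-29259530169\right) = 8662166868411774$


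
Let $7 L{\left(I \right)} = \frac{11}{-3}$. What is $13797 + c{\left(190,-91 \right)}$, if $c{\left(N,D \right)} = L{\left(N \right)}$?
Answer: $\frac{289726}{21} \approx 13796.0$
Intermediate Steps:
$L{\left(I \right)} = - \frac{11}{21}$ ($L{\left(I \right)} = \frac{11 \frac{1}{-3}}{7} = \frac{11 \left(- \frac{1}{3}\right)}{7} = \frac{1}{7} \left(- \frac{11}{3}\right) = - \frac{11}{21}$)
$c{\left(N,D \right)} = - \frac{11}{21}$
$13797 + c{\left(190,-91 \right)} = 13797 - \frac{11}{21} = \frac{289726}{21}$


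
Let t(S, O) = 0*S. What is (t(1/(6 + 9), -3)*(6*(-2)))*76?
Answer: 0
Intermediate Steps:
t(S, O) = 0
(t(1/(6 + 9), -3)*(6*(-2)))*76 = (0*(6*(-2)))*76 = (0*(-12))*76 = 0*76 = 0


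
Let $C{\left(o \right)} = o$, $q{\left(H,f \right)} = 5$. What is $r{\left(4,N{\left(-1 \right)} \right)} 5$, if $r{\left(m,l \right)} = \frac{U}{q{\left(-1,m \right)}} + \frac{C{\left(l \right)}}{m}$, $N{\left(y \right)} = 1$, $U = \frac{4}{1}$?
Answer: $\frac{21}{4} \approx 5.25$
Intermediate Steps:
$U = 4$ ($U = 4 \cdot 1 = 4$)
$r{\left(m,l \right)} = \frac{4}{5} + \frac{l}{m}$
$r{\left(4,N{\left(-1 \right)} \right)} 5 = \left(\frac{4}{5} + 1 \cdot \frac{1}{4}\right) 5 = \left(\frac{4}{5} + \frac{1}{4}\right) 5 = \frac{21}{20} \cdot 5 = \frac{21}{4}$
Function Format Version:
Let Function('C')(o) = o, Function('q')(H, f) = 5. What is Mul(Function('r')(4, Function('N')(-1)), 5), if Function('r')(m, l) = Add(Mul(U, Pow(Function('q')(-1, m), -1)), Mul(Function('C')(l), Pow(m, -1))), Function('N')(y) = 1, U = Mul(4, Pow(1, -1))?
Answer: Rational(21, 4) ≈ 5.2500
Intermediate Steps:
U = 4 (U = Mul(4, 1) = 4)
Function('r')(m, l) = Add(Rational(4, 5), Mul(l, Pow(m, -1))) (Function('r')(m, l) = Add(Mul(4, Pow(5, -1)), Mul(l, Pow(m, -1))) = Add(Mul(4, Rational(1, 5)), Mul(l, Pow(m, -1))) = Add(Rational(4, 5), Mul(l, Pow(m, -1))))
Mul(Function('r')(4, Function('N')(-1)), 5) = Mul(Add(Rational(4, 5), Mul(1, Pow(4, -1))), 5) = Mul(Add(Rational(4, 5), Mul(1, Rational(1, 4))), 5) = Mul(Add(Rational(4, 5), Rational(1, 4)), 5) = Mul(Rational(21, 20), 5) = Rational(21, 4)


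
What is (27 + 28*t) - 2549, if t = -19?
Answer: -3054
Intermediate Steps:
(27 + 28*t) - 2549 = (27 + 28*(-19)) - 2549 = (27 - 532) - 2549 = -505 - 2549 = -3054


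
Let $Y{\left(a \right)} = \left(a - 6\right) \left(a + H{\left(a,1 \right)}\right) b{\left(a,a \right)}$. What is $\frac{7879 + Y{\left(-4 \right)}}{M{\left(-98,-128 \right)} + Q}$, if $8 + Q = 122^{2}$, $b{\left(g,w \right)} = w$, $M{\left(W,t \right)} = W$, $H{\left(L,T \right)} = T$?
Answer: $\frac{7759}{14778} \approx 0.52504$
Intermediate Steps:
$Y{\left(a \right)} = a \left(1 + a\right) \left(-6 + a\right)$ ($Y{\left(a \right)} = \left(a - 6\right) \left(a + 1\right) a = \left(-6 + a\right) \left(1 + a\right) a = \left(1 + a\right) \left(-6 + a\right) a = a \left(1 + a\right) \left(-6 + a\right)$)
$Q = 14876$ ($Q = -8 + 122^{2} = -8 + 14884 = 14876$)
$\frac{7879 + Y{\left(-4 \right)}}{M{\left(-98,-128 \right)} + Q} = \frac{7879 - 4 \left(-6 + \left(-4\right)^{2} - -20\right)}{-98 + 14876} = \frac{7879 - 4 \left(-6 + 16 + 20\right)}{14778} = \left(7879 - 120\right) \frac{1}{14778} = 7759 \cdot \frac{1}{14778} = \frac{7759}{14778}$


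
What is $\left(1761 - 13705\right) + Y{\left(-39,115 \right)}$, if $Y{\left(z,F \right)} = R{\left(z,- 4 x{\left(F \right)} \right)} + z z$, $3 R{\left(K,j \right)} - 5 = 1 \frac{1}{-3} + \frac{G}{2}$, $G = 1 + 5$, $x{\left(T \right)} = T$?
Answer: $- \frac{93784}{9} \approx -10420.0$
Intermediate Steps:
$G = 6$
$R{\left(K,j \right)} = \frac{23}{9}$ ($R{\left(K,j \right)} = \frac{5}{3} + \frac{1 \frac{1}{-3} + \frac{6}{2}}{3} = \frac{5}{3} + \frac{1 \left(- \frac{1}{3}\right) + 6 \cdot \frac{1}{2}}{3} = \frac{5}{3} + \frac{- \frac{1}{3} + 3}{3} = \frac{5}{3} + \frac{1}{3} \cdot \frac{8}{3} = \frac{5}{3} + \frac{8}{9} = \frac{23}{9}$)
$Y{\left(z,F \right)} = \frac{23}{9} + z^{2}$ ($Y{\left(z,F \right)} = \frac{23}{9} + z z = \frac{23}{9} + z^{2}$)
$\left(1761 - 13705\right) + Y{\left(-39,115 \right)} = \left(1761 - 13705\right) + \left(\frac{23}{9} + \left(-39\right)^{2}\right) = -11944 + \left(\frac{23}{9} + 1521\right) = -11944 + \frac{13712}{9} = - \frac{93784}{9}$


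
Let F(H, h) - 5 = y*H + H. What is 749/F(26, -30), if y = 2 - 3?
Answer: 749/5 ≈ 149.80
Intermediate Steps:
y = -1
F(H, h) = 5 (F(H, h) = 5 + (-H + H) = 5 + 0 = 5)
749/F(26, -30) = 749/5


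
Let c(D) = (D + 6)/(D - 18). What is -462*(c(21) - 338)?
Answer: 151998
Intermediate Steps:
c(D) = (6 + D)/(-18 + D)
-462*(c(21) - 338) = -462*((6 + 21)/(-18 + 21) - 338) = -462*(27/3 - 338) = -462*((⅓)*27 - 338) = -462*(9 - 338) = -462*(-329) = 151998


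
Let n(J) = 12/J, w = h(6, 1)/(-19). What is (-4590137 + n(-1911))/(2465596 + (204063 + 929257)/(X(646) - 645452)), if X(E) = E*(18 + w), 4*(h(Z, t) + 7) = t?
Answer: -75615424597053/40616860219052 ≈ -1.8617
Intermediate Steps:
h(Z, t) = -7 + t/4
w = 27/76 (w = (-7 + (1/4)*1)/(-19) = (-7 + 1/4)*(-1/19) = -27/4*(-1/19) = 27/76 ≈ 0.35526)
X(E) = 1395*E/76 (X(E) = E*(18 + 27/76) = E*(1395/76) = 1395*E/76)
(-4590137 + n(-1911))/(2465596 + (204063 + 929257)/(X(646) - 645452)) = (-4590137 + 12/(-1911))/(2465596 + (204063 + 929257)/((1395/76)*646 - 645452)) = (-4590137 + 12*(-1/1911))/(2465596 + 1133320/(23715/2 - 645452)) = (-4590137 - 4/637)/(2465596 + 1133320/(-1267189/2)) = -2923917273/(637*(2465596 + 1133320*(-2/1267189))) = -2923917273/(637*(2465596 - 2266640/1267189)) = -2923917273/(637*3124373863004/1267189) = -2923917273/637*1267189/3124373863004 = -75615424597053/40616860219052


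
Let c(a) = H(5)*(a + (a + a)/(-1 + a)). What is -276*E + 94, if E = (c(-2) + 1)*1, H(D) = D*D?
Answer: 4418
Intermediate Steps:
H(D) = D²
c(a) = 25*a + 50*a/(-1 + a) (c(a) = 5²*(a + (a + a)/(-1 + a)) = 25*(a + (2*a)/(-1 + a)) = 25*(a + 2*a/(-1 + a)) = 25*a + 50*a/(-1 + a))
E = -47/3 (E = (25*(-2)*(1 - 2)/(-1 - 2) + 1)*1 = (25*(-2)*(-1)/(-3) + 1)*1 = (25*(-2)*(-⅓)*(-1) + 1)*1 = (-50/3 + 1)*1 = -47/3*1 = -47/3 ≈ -15.667)
-276*E + 94 = -276*(-47/3) + 94 = 4324 + 94 = 4418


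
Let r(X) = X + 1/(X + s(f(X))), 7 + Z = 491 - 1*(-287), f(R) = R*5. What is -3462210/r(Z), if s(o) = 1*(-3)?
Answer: -2658977280/592129 ≈ -4490.5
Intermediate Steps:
f(R) = 5*R
s(o) = -3
Z = 771 (Z = -7 + (491 - 1*(-287)) = -7 + (491 + 287) = -7 + 778 = 771)
r(X) = X + 1/(-3 + X) (r(X) = X + 1/(X - 3) = X + 1/(-3 + X))
-3462210/r(Z) = -3462210*(-3 + 771)/(1 + 771**2 - 3*771) = -3462210*768/(1 + 594441 - 2313) = -3462210/((1/768)*592129) = -3462210/592129/768 = -3462210*768/592129 = -2658977280/592129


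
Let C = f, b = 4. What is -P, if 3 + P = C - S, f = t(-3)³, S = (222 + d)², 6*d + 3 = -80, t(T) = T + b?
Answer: 1560073/36 ≈ 43335.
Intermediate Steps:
t(T) = 4 + T (t(T) = T + 4 = 4 + T)
d = -83/6 (d = -½ + (⅙)*(-80) = -½ - 40/3 = -83/6 ≈ -13.833)
S = 1560001/36 (S = (222 - 83/6)² = (1249/6)² = 1560001/36 ≈ 43333.)
f = 1 (f = (4 - 3)³ = 1³ = 1)
C = 1
P = -1560073/36 (P = -3 + (1 - 1*1560001/36) = -3 + (1 - 1560001/36) = -3 - 1559965/36 = -1560073/36 ≈ -43335.)
-P = -1*(-1560073/36) = 1560073/36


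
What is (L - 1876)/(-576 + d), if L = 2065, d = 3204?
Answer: 21/292 ≈ 0.071918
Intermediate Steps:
(L - 1876)/(-576 + d) = (2065 - 1876)/(-576 + 3204) = 189/2628 = 189*(1/2628) = 21/292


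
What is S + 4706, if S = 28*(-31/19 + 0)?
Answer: 88546/19 ≈ 4660.3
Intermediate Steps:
S = -868/19 (S = 28*(-31*1/19 + 0) = 28*(-31/19 + 0) = 28*(-31/19) = -868/19 ≈ -45.684)
S + 4706 = -868/19 + 4706 = 88546/19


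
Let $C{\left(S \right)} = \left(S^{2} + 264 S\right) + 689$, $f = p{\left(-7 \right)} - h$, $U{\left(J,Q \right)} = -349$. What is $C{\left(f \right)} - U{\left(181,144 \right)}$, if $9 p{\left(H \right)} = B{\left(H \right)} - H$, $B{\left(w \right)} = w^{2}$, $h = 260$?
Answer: $- \frac{126050}{81} \approx -1556.2$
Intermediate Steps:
$p{\left(H \right)} = - \frac{H}{9} + \frac{H^{2}}{9}$ ($p{\left(H \right)} = \frac{H^{2} - H}{9} = - \frac{H}{9} + \frac{H^{2}}{9}$)
$f = - \frac{2284}{9}$ ($f = \frac{1}{9} \left(-7\right) \left(-1 - 7\right) - 260 = \frac{1}{9} \left(-7\right) \left(-8\right) - 260 = \frac{56}{9} - 260 = - \frac{2284}{9} \approx -253.78$)
$C{\left(S \right)} = 689 + S^{2} + 264 S$
$C{\left(f \right)} - U{\left(181,144 \right)} = \left(689 + \left(- \frac{2284}{9}\right)^{2} + 264 \left(- \frac{2284}{9}\right)\right) - -349 = \left(689 + \frac{5216656}{81} - \frac{200992}{3}\right) + 349 = - \frac{154319}{81} + 349 = - \frac{126050}{81}$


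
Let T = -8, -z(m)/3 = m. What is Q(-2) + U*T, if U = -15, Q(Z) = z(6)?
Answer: 102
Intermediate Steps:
z(m) = -3*m
Q(Z) = -18 (Q(Z) = -3*6 = -18)
Q(-2) + U*T = -18 - 15*(-8) = -18 + 120 = 102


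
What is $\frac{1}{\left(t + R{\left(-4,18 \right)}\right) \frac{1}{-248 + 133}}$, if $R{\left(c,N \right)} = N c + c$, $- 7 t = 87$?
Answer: $\frac{805}{619} \approx 1.3005$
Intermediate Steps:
$t = - \frac{87}{7}$ ($t = \left(- \frac{1}{7}\right) 87 = - \frac{87}{7} \approx -12.429$)
$R{\left(c,N \right)} = c + N c$
$\frac{1}{\left(t + R{\left(-4,18 \right)}\right) \frac{1}{-248 + 133}} = \frac{1}{\left(- \frac{87}{7} - 4 \left(1 + 18\right)\right) \frac{1}{-248 + 133}} = \frac{1}{\left(- \frac{87}{7} - 76\right) \frac{1}{-115}} = \frac{1}{\left(- \frac{87}{7} - 76\right) \left(- \frac{1}{115}\right)} = \frac{1}{\left(- \frac{619}{7}\right) \left(- \frac{1}{115}\right)} = \frac{1}{\frac{619}{805}} = \frac{805}{619}$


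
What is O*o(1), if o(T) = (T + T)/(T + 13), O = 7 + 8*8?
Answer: 71/7 ≈ 10.143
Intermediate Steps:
O = 71 (O = 7 + 64 = 71)
o(T) = 2*T/(13 + T) (o(T) = (2*T)/(13 + T) = 2*T/(13 + T))
O*o(1) = 71*(2*1/(13 + 1)) = 71*(2*1/14) = 71*(2*1*(1/14)) = 71*(⅐) = 71/7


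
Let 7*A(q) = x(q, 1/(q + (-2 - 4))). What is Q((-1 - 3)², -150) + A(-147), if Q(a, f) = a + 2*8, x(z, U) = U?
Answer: 34271/1071 ≈ 31.999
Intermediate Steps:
Q(a, f) = 16 + a (Q(a, f) = a + 16 = 16 + a)
A(q) = 1/(7*(-6 + q)) (A(q) = 1/(7*(q + (-2 - 4))) = 1/(7*(q - 6)) = 1/(7*(-6 + q)))
Q((-1 - 3)², -150) + A(-147) = (16 + (-1 - 3)²) + 1/(7*(-6 - 147)) = (16 + (-4)²) + (⅐)/(-153) = (16 + 16) + (⅐)*(-1/153) = 32 - 1/1071 = 34271/1071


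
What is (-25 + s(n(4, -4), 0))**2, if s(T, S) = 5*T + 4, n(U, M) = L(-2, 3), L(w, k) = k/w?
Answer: 3249/4 ≈ 812.25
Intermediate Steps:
n(U, M) = -3/2 (n(U, M) = 3/(-2) = 3*(-1/2) = -3/2)
s(T, S) = 4 + 5*T
(-25 + s(n(4, -4), 0))**2 = (-25 + (4 + 5*(-3/2)))**2 = (-25 + (4 - 15/2))**2 = (-25 - 7/2)**2 = (-57/2)**2 = 3249/4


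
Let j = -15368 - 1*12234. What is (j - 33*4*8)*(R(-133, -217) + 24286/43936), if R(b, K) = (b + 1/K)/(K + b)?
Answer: -1592874345751/59588200 ≈ -26731.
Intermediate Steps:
R(b, K) = (b + 1/K)/(K + b)
j = -27602 (j = -15368 - 12234 = -27602)
(j - 33*4*8)*(R(-133, -217) + 24286/43936) = (-27602 - 33*4*8)*((1 - 217*(-133))/((-217)*(-217 - 133)) + 24286/43936) = (-27602 - 132*8)*(-1/217*(1 + 28861)/(-350) + 24286*(1/43936)) = (-27602 - 1056)*(-1/217*(-1/350)*28862 + 12143/21968) = -28658*(14431/37975 + 12143/21968) = -28658*778150633/834234800 = -1592874345751/59588200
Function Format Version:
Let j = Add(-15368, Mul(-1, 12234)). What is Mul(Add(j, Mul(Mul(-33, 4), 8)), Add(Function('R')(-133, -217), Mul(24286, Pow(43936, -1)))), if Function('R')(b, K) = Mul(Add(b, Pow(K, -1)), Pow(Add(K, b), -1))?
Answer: Rational(-1592874345751, 59588200) ≈ -26731.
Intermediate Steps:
Function('R')(b, K) = Mul(Pow(Add(K, b), -1), Add(b, Pow(K, -1)))
j = -27602 (j = Add(-15368, -12234) = -27602)
Mul(Add(j, Mul(Mul(-33, 4), 8)), Add(Function('R')(-133, -217), Mul(24286, Pow(43936, -1)))) = Mul(Add(-27602, Mul(Mul(-33, 4), 8)), Add(Mul(Pow(-217, -1), Pow(Add(-217, -133), -1), Add(1, Mul(-217, -133))), Mul(24286, Pow(43936, -1)))) = Mul(Add(-27602, Mul(-132, 8)), Add(Mul(Rational(-1, 217), Pow(-350, -1), Add(1, 28861)), Mul(24286, Rational(1, 43936)))) = Mul(Add(-27602, -1056), Add(Mul(Rational(-1, 217), Rational(-1, 350), 28862), Rational(12143, 21968))) = Mul(-28658, Add(Rational(14431, 37975), Rational(12143, 21968))) = Mul(-28658, Rational(778150633, 834234800)) = Rational(-1592874345751, 59588200)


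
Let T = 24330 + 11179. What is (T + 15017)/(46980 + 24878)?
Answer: 25263/35929 ≈ 0.70314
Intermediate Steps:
T = 35509
(T + 15017)/(46980 + 24878) = (35509 + 15017)/(46980 + 24878) = 50526/71858 = 50526*(1/71858) = 25263/35929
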